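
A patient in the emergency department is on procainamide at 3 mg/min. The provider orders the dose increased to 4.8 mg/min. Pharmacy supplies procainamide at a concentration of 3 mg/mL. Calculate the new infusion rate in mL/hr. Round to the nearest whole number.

4.8 mg/min × 60 min/hr = 288 mg/hr
Rate = 288 mg/hr ÷ 3 mg/mL = 96 mL/hr

96 mL/hr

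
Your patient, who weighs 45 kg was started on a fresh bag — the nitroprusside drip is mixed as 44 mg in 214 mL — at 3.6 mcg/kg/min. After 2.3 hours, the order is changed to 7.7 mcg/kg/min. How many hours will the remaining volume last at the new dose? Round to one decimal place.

Initial rate:
Dose = 3.6 mcg/kg/min × 45 kg = 162 mcg/min
162 mcg/min × 60 min/hr = 9720 mcg/hr
Concentration = 44 mg ÷ 214 mL = 0.2056075 mg/mL = 205.6075 mcg/mL
Rate = 9720 mcg/hr ÷ 205.6075 mcg/mL = 47.27455 mL/hr
Volume infused so far = 47.27455 mL/hr × 2.3 hr = 108.7315 mL
Volume remaining = 214 − 108.7315 = 105.2685 mL
New rate:
Dose = 7.7 mcg/kg/min × 45 kg = 346.5 mcg/min
346.5 mcg/min × 60 min/hr = 20790 mcg/hr
Rate = 20790 mcg/hr ÷ 205.6075 mcg/mL = 101.115 mL/hr
Time remaining = 105.2685 mL ÷ 101.115 mL/hr = 1.041077 hr

1.0 hours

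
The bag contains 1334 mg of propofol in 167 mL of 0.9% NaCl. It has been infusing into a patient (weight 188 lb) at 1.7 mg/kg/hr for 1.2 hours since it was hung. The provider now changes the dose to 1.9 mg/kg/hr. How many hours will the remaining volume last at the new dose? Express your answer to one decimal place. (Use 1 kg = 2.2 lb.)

Initial rate:
Weight = 188 lb ÷ 2.2 lb/kg = 85.45455 kg
Dose = 1.7 mg/kg/hr × 85.45455 kg = 145.2727 mg/hr
Concentration = 1334 mg ÷ 167 mL = 7.988024 mg/mL
Rate = 145.2727 mg/hr ÷ 7.988024 mg/mL = 18.18632 mL/hr
Volume infused so far = 18.18632 mL/hr × 1.2 hr = 21.82358 mL
Volume remaining = 167 − 21.82358 = 145.1764 mL
New rate:
Dose = 1.9 mg/kg/hr × 85.45455 kg = 162.3636 mg/hr
Rate = 162.3636 mg/hr ÷ 7.988024 mg/mL = 20.32588 mL/hr
Time remaining = 145.1764 mL ÷ 20.32588 mL/hr = 7.142441 hr

7.1 hours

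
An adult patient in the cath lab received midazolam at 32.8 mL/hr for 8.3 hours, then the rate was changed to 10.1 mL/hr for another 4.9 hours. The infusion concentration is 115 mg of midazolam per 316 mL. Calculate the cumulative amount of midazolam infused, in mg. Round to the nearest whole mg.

117 mg

Concentration = 115 mg ÷ 316 mL = 0.3639241 mg/mL
Stage 1: 32.8 mL/hr × 8.3 hr = 272.24 mL → 272.24 mL × 0.3639241 mg/mL = 99.07468 mg
Stage 2: 10.1 mL/hr × 4.9 hr = 49.49 mL → 49.49 mL × 0.3639241 mg/mL = 18.0106 mg
Total = 99.07468 + 18.0106 = 117.0853 mg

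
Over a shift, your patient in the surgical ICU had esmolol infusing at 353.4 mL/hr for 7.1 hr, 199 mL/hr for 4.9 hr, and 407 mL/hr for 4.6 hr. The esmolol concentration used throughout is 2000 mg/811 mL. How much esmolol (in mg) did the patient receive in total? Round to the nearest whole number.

13209 mg

Concentration = 2000 mg ÷ 811 mL = 2.466091 mg/mL
Stage 1: 353.4 mL/hr × 7.1 hr = 2509.14 mL → 2509.14 mL × 2.466091 mg/mL = 6187.768 mg
Stage 2: 199 mL/hr × 4.9 hr = 975.1 mL → 975.1 mL × 2.466091 mg/mL = 2404.686 mg
Stage 3: 407 mL/hr × 4.6 hr = 1872.2 mL → 1872.2 mL × 2.466091 mg/mL = 4617.016 mg
Total = 6187.768 + 2404.686 + 4617.016 = 13209.47 mg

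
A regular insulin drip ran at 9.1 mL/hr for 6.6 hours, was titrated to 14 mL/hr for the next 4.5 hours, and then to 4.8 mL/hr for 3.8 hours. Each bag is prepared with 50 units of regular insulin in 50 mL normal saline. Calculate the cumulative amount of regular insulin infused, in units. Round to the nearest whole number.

141 units

Concentration = 50 units ÷ 50 mL = 1 units/mL
Stage 1: 9.1 mL/hr × 6.6 hr = 60.06 mL → 60.06 mL × 1 units/mL = 60.06 units
Stage 2: 14 mL/hr × 4.5 hr = 63 mL → 63 mL × 1 units/mL = 63 units
Stage 3: 4.8 mL/hr × 3.8 hr = 18.24 mL → 18.24 mL × 1 units/mL = 18.24 units
Total = 60.06 + 63 + 18.24 = 141.3 units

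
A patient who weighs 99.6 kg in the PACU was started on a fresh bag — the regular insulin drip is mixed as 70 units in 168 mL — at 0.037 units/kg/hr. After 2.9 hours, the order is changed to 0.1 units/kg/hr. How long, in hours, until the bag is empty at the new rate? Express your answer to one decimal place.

Initial rate:
Dose = 0.037 units/kg/hr × 99.6 kg = 3.6852 units/hr
Concentration = 70 units ÷ 168 mL = 0.4166667 units/mL
Rate = 3.6852 units/hr ÷ 0.4166667 units/mL = 8.84448 mL/hr
Volume infused so far = 8.84448 mL/hr × 2.9 hr = 25.64899 mL
Volume remaining = 168 − 25.64899 = 142.351 mL
New rate:
Dose = 0.1 units/kg/hr × 99.6 kg = 9.96 units/hr
Rate = 9.96 units/hr ÷ 0.4166667 units/mL = 23.904 mL/hr
Time remaining = 142.351 mL ÷ 23.904 mL/hr = 5.955112 hr

6.0 hours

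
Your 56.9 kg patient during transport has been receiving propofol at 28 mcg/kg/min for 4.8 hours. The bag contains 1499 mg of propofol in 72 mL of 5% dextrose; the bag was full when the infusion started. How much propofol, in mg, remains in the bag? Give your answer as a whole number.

1040 mg

Dose = 28 mcg/kg/min × 56.9 kg = 1593.2 mcg/min
1593.2 mcg/min × 60 min/hr = 95592 mcg/hr
Concentration = 1499 mg ÷ 72 mL = 20.81944 mg/mL = 20819.44 mcg/mL
Rate = 95592 mcg/hr ÷ 20819.44 mcg/mL = 4.591477 mL/hr
Volume infused = 4.591477 mL/hr × 4.8 hr = 22.03909 mL
Volume remaining = 72 − 22.03909 = 49.96091 mL
Drug remaining = 49.96091 mL × 20819.44 mcg/mL = 1040158 mcg = 1040.158 mg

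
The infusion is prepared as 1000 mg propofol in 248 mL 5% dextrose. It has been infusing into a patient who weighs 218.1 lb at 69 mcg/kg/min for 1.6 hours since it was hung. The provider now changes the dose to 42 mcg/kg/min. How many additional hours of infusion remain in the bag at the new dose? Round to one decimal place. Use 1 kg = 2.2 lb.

1.4 hours

Initial rate:
Weight = 218.1 lb ÷ 2.2 lb/kg = 99.13636 kg
Dose = 69 mcg/kg/min × 99.13636 kg = 6840.409 mcg/min
6840.409 mcg/min × 60 min/hr = 410424.5 mcg/hr
Concentration = 1000 mg ÷ 248 mL = 4.032258 mg/mL = 4032.258 mcg/mL
Rate = 410424.5 mcg/hr ÷ 4032.258 mcg/mL = 101.7853 mL/hr
Volume infused so far = 101.7853 mL/hr × 1.6 hr = 162.8565 mL
Volume remaining = 248 − 162.8565 = 85.14354 mL
New rate:
Dose = 42 mcg/kg/min × 99.13636 kg = 4163.727 mcg/min
4163.727 mcg/min × 60 min/hr = 249823.6 mcg/hr
Rate = 249823.6 mcg/hr ÷ 4032.258 mcg/mL = 61.95626 mL/hr
Time remaining = 85.14354 mL ÷ 61.95626 mL/hr = 1.374252 hr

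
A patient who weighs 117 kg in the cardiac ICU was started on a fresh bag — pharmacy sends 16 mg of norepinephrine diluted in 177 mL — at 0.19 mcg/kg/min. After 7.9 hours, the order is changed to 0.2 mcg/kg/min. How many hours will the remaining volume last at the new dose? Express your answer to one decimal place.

3.9 hours

Initial rate:
Dose = 0.19 mcg/kg/min × 117 kg = 22.23 mcg/min
22.23 mcg/min × 60 min/hr = 1333.8 mcg/hr
Concentration = 16 mg ÷ 177 mL = 0.09039548 mg/mL = 90.39548 mcg/mL
Rate = 1333.8 mcg/hr ÷ 90.39548 mcg/mL = 14.75516 mL/hr
Volume infused so far = 14.75516 mL/hr × 7.9 hr = 116.5658 mL
Volume remaining = 177 − 116.5658 = 60.43422 mL
New rate:
Dose = 0.2 mcg/kg/min × 117 kg = 23.4 mcg/min
23.4 mcg/min × 60 min/hr = 1404 mcg/hr
Rate = 1404 mcg/hr ÷ 90.39548 mcg/mL = 15.53175 mL/hr
Time remaining = 60.43422 mL ÷ 15.53175 mL/hr = 3.891011 hr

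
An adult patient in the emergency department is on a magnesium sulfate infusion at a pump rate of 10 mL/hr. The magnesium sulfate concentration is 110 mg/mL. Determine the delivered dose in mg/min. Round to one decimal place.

18.3 mg/min

Drug rate = 10 mL/hr × 110 mg/mL = 1100 mg/hr
1100 mg/hr ÷ 60 min/hr = 18.33333 mg/min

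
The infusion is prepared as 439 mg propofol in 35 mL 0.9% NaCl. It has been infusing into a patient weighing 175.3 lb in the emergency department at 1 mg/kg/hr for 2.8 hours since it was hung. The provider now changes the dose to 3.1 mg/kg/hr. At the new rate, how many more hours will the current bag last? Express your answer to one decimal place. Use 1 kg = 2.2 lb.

Initial rate:
Weight = 175.3 lb ÷ 2.2 lb/kg = 79.68182 kg
Dose = 1 mg/kg/hr × 79.68182 kg = 79.68182 mg/hr
Concentration = 439 mg ÷ 35 mL = 12.54286 mg/mL
Rate = 79.68182 mg/hr ÷ 12.54286 mg/mL = 6.352765 mL/hr
Volume infused so far = 6.352765 mL/hr × 2.8 hr = 17.78774 mL
Volume remaining = 35 − 17.78774 = 17.21226 mL
New rate:
Dose = 3.1 mg/kg/hr × 79.68182 kg = 247.0136 mg/hr
Rate = 247.0136 mg/hr ÷ 12.54286 mg/mL = 19.69357 mL/hr
Time remaining = 17.21226 mL ÷ 19.69357 mL/hr = 0.874004 hr

0.9 hours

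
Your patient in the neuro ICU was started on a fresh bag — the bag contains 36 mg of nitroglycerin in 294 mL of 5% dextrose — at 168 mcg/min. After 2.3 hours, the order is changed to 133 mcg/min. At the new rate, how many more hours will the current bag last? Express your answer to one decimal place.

1.6 hours

Initial rate:
168 mcg/min × 60 min/hr = 10080 mcg/hr
Concentration = 36 mg ÷ 294 mL = 0.122449 mg/mL = 122.449 mcg/mL
Rate = 10080 mcg/hr ÷ 122.449 mcg/mL = 82.32 mL/hr
Volume infused so far = 82.32 mL/hr × 2.3 hr = 189.336 mL
Volume remaining = 294 − 189.336 = 104.664 mL
New rate:
133 mcg/min × 60 min/hr = 7980 mcg/hr
Rate = 7980 mcg/hr ÷ 122.449 mcg/mL = 65.17 mL/hr
Time remaining = 104.664 mL ÷ 65.17 mL/hr = 1.606015 hr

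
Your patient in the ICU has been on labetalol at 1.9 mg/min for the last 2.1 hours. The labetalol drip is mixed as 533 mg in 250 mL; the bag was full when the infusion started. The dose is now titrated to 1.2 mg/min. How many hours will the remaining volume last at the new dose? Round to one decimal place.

4.1 hours

Initial rate:
1.9 mg/min × 60 min/hr = 114 mg/hr
Concentration = 533 mg ÷ 250 mL = 2.132 mg/mL
Rate = 114 mg/hr ÷ 2.132 mg/mL = 53.47092 mL/hr
Volume infused so far = 53.47092 mL/hr × 2.1 hr = 112.2889 mL
Volume remaining = 250 − 112.2889 = 137.7111 mL
New rate:
1.2 mg/min × 60 min/hr = 72 mg/hr
Rate = 72 mg/hr ÷ 2.132 mg/mL = 33.77111 mL/hr
Time remaining = 137.7111 mL ÷ 33.77111 mL/hr = 4.077778 hr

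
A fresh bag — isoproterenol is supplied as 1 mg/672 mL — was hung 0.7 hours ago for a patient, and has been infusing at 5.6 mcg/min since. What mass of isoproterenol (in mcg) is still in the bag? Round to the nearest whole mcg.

765 mcg

5.6 mcg/min × 60 min/hr = 336 mcg/hr
Concentration = 1 mg ÷ 672 mL = 0.001488095 mg/mL = 1.488095 mcg/mL
Rate = 336 mcg/hr ÷ 1.488095 mcg/mL = 225.792 mL/hr
Volume infused = 225.792 mL/hr × 0.7 hr = 158.0544 mL
Volume remaining = 672 − 158.0544 = 513.9456 mL
Drug remaining = 513.9456 mL × 1.488095 mcg/mL = 764.8 mcg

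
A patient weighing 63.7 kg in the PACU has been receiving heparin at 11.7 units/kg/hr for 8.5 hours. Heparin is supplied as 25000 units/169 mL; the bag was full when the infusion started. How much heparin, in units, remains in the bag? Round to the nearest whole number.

18665 units

Dose = 11.7 units/kg/hr × 63.7 kg = 745.29 units/hr
Concentration = 25000 units ÷ 169 mL = 147.929 units/mL
Rate = 745.29 units/hr ÷ 147.929 units/mL = 5.03816 mL/hr
Volume infused = 5.03816 mL/hr × 8.5 hr = 42.82436 mL
Volume remaining = 169 − 42.82436 = 126.1756 mL
Drug remaining = 126.1756 mL × 147.929 units/mL = 18665.03 units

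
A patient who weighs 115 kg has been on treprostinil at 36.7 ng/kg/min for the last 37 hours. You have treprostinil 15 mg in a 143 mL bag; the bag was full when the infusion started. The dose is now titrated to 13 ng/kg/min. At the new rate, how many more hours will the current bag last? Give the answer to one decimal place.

62.8 hours

Initial rate:
Dose = 36.7 ng/kg/min × 115 kg = 4220.5 ng/min
4220.5 ng/min × 60 min/hr = 253230 ng/hr
Concentration = 15 mg ÷ 143 mL = 0.1048951 mg/mL = 104895.1 ng/mL
Rate = 253230 ng/hr ÷ 104895.1 ng/mL = 2.414126 mL/hr
Volume infused so far = 2.414126 mL/hr × 37 hr = 89.32266 mL
Volume remaining = 143 − 89.32266 = 53.67734 mL
New rate:
Dose = 13 ng/kg/min × 115 kg = 1495 ng/min
1495 ng/min × 60 min/hr = 89700 ng/hr
Rate = 89700 ng/hr ÷ 104895.1 ng/mL = 0.85514 mL/hr
Time remaining = 53.67734 mL ÷ 0.85514 mL/hr = 62.77023 hr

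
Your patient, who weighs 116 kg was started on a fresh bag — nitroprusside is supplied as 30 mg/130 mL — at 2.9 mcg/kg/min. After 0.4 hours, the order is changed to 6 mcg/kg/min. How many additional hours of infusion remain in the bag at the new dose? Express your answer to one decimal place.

0.5 hours

Initial rate:
Dose = 2.9 mcg/kg/min × 116 kg = 336.4 mcg/min
336.4 mcg/min × 60 min/hr = 20184 mcg/hr
Concentration = 30 mg ÷ 130 mL = 0.2307692 mg/mL = 230.7692 mcg/mL
Rate = 20184 mcg/hr ÷ 230.7692 mcg/mL = 87.464 mL/hr
Volume infused so far = 87.464 mL/hr × 0.4 hr = 34.9856 mL
Volume remaining = 130 − 34.9856 = 95.0144 mL
New rate:
Dose = 6 mcg/kg/min × 116 kg = 696 mcg/min
696 mcg/min × 60 min/hr = 41760 mcg/hr
Rate = 41760 mcg/hr ÷ 230.7692 mcg/mL = 180.96 mL/hr
Time remaining = 95.0144 mL ÷ 180.96 mL/hr = 0.5250575 hr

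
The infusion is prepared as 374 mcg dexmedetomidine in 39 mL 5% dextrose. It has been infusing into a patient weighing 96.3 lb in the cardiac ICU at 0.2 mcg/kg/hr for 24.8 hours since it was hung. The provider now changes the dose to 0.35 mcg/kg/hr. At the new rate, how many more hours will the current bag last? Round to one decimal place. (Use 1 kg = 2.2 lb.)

Initial rate:
Weight = 96.3 lb ÷ 2.2 lb/kg = 43.77273 kg
Dose = 0.2 mcg/kg/hr × 43.77273 kg = 8.754545 mcg/hr
Concentration = 374 mcg ÷ 39 mL = 9.589744 mcg/mL
Rate = 8.754545 mcg/hr ÷ 9.589744 mcg/mL = 0.9129071 mL/hr
Volume infused so far = 0.9129071 mL/hr × 24.8 hr = 22.6401 mL
Volume remaining = 39 − 22.6401 = 16.3599 mL
New rate:
Dose = 0.35 mcg/kg/hr × 43.77273 kg = 15.32045 mcg/hr
Rate = 15.32045 mcg/hr ÷ 9.589744 mcg/mL = 1.597588 mL/hr
Time remaining = 16.3599 mL ÷ 1.597588 mL/hr = 10.24038 hr

10.2 hours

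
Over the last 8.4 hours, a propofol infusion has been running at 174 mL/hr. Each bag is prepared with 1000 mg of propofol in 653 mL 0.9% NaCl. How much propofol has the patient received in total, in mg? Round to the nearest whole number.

Concentration = 1000 mg ÷ 653 mL = 1.531394 mg/mL = 1531.394 mcg/mL
Drug rate = 174 mL/hr × 1531.394 mcg/mL = 266462.5 mcg/hr
Total = 266462.5 mcg/hr × 8.4 hr = 2238285 mcg = 2238.285 mg

2238 mg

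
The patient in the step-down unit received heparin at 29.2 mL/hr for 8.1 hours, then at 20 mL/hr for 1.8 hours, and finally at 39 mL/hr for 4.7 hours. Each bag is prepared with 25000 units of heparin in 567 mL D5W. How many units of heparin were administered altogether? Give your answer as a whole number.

Concentration = 25000 units ÷ 567 mL = 44.09171 units/mL
Stage 1: 29.2 mL/hr × 8.1 hr = 236.52 mL → 236.52 mL × 44.09171 units/mL = 10428.57 units
Stage 2: 20 mL/hr × 1.8 hr = 36 mL → 36 mL × 44.09171 units/mL = 1587.302 units
Stage 3: 39 mL/hr × 4.7 hr = 183.3 mL → 183.3 mL × 44.09171 units/mL = 8082.011 units
Total = 10428.57 + 1587.302 + 8082.011 = 20097.88 units

20098 units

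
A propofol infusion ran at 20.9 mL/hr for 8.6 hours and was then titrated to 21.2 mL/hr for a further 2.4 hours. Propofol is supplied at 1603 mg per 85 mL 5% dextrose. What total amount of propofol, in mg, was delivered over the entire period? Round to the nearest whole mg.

Concentration = 1603 mg ÷ 85 mL = 18.85882 mg/mL
Stage 1: 20.9 mL/hr × 8.6 hr = 179.74 mL → 179.74 mL × 18.85882 mg/mL = 3389.685 mg
Stage 2: 21.2 mL/hr × 2.4 hr = 50.88 mL → 50.88 mL × 18.85882 mg/mL = 959.5369 mg
Total = 3389.685 + 959.5369 = 4349.222 mg

4349 mg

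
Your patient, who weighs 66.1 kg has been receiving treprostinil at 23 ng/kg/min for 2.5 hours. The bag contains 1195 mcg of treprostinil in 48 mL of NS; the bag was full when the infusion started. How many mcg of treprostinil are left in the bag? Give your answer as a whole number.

Dose = 23 ng/kg/min × 66.1 kg = 1520.3 ng/min
1520.3 ng/min × 60 min/hr = 91218 ng/hr
Concentration = 1195 mcg ÷ 48 mL = 24.89583 mcg/mL = 24895.83 ng/mL
Rate = 91218 ng/hr ÷ 24895.83 ng/mL = 3.663987 mL/hr
Volume infused = 3.663987 mL/hr × 2.5 hr = 9.159967 mL
Volume remaining = 48 − 9.159967 = 38.84003 mL
Drug remaining = 38.84003 mL × 24895.83 ng/mL = 966955 ng = 966.955 mcg

967 mcg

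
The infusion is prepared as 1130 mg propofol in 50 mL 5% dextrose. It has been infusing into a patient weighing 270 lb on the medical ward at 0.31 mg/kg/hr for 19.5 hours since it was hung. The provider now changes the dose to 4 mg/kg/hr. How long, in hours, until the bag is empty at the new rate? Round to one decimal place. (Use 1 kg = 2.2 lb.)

Initial rate:
Weight = 270 lb ÷ 2.2 lb/kg = 122.7273 kg
Dose = 0.31 mg/kg/hr × 122.7273 kg = 38.04545 mg/hr
Concentration = 1130 mg ÷ 50 mL = 22.6 mg/mL
Rate = 38.04545 mg/hr ÷ 22.6 mg/mL = 1.683427 mL/hr
Volume infused so far = 1.683427 mL/hr × 19.5 hr = 32.82683 mL
Volume remaining = 50 − 32.82683 = 17.17317 mL
New rate:
Dose = 4 mg/kg/hr × 122.7273 kg = 490.9091 mg/hr
Rate = 490.9091 mg/hr ÷ 22.6 mg/mL = 21.72164 mL/hr
Time remaining = 17.17317 mL ÷ 21.72164 mL/hr = 0.7906019 hr

0.8 hours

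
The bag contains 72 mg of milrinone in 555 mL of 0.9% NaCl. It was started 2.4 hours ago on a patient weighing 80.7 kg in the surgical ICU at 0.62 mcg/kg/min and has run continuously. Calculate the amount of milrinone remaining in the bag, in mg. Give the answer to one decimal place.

64.8 mg

Dose = 0.62 mcg/kg/min × 80.7 kg = 50.034 mcg/min
50.034 mcg/min × 60 min/hr = 3002.04 mcg/hr
Concentration = 72 mg ÷ 555 mL = 0.1297297 mg/mL = 129.7297 mcg/mL
Rate = 3002.04 mcg/hr ÷ 129.7297 mcg/mL = 23.14072 mL/hr
Volume infused = 23.14072 mL/hr × 2.4 hr = 55.53774 mL
Volume remaining = 555 − 55.53774 = 499.4623 mL
Drug remaining = 499.4623 mL × 129.7297 mcg/mL = 64795.1 mcg = 64.7951 mg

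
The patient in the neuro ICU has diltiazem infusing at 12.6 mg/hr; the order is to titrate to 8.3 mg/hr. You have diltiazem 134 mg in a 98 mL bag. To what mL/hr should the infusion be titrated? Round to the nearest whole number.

6 mL/hr

Concentration = 134 mg ÷ 98 mL = 1.367347 mg/mL
Rate = 8.3 mg/hr ÷ 1.367347 mg/mL = 6.070149 mL/hr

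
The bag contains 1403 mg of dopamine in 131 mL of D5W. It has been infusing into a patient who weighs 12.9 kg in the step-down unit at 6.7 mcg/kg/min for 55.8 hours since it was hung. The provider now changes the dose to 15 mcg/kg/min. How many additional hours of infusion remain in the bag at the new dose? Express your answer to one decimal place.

Initial rate:
Dose = 6.7 mcg/kg/min × 12.9 kg = 86.43 mcg/min
86.43 mcg/min × 60 min/hr = 5185.8 mcg/hr
Concentration = 1403 mg ÷ 131 mL = 10.70992 mg/mL = 10709.92 mcg/mL
Rate = 5185.8 mcg/hr ÷ 10709.92 mcg/mL = 0.4842051 mL/hr
Volume infused so far = 0.4842051 mL/hr × 55.8 hr = 27.01865 mL
Volume remaining = 131 − 27.01865 = 103.9814 mL
New rate:
Dose = 15 mcg/kg/min × 12.9 kg = 193.5 mcg/min
193.5 mcg/min × 60 min/hr = 11610 mcg/hr
Rate = 11610 mcg/hr ÷ 10709.92 mcg/mL = 1.084041 mL/hr
Time remaining = 103.9814 mL ÷ 1.084041 mL/hr = 95.9201 hr

95.9 hours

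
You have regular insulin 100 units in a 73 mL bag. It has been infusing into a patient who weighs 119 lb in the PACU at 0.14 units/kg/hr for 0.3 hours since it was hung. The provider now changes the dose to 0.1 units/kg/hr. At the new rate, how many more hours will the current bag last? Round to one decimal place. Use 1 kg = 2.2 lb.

Initial rate:
Weight = 119 lb ÷ 2.2 lb/kg = 54.09091 kg
Dose = 0.14 units/kg/hr × 54.09091 kg = 7.572727 units/hr
Concentration = 100 units ÷ 73 mL = 1.369863 units/mL
Rate = 7.572727 units/hr ÷ 1.369863 units/mL = 5.528091 mL/hr
Volume infused so far = 5.528091 mL/hr × 0.3 hr = 1.658427 mL
Volume remaining = 73 − 1.658427 = 71.34157 mL
New rate:
Dose = 0.1 units/kg/hr × 54.09091 kg = 5.409091 units/hr
Rate = 5.409091 units/hr ÷ 1.369863 units/mL = 3.948636 mL/hr
Time remaining = 71.34157 mL ÷ 3.948636 mL/hr = 18.06739 hr

18.1 hours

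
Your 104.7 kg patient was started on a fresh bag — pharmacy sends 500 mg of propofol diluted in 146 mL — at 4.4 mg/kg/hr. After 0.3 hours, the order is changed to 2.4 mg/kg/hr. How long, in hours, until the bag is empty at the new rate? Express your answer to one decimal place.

1.4 hours

Initial rate:
Dose = 4.4 mg/kg/hr × 104.7 kg = 460.68 mg/hr
Concentration = 500 mg ÷ 146 mL = 3.424658 mg/mL
Rate = 460.68 mg/hr ÷ 3.424658 mg/mL = 134.5186 mL/hr
Volume infused so far = 134.5186 mL/hr × 0.3 hr = 40.35557 mL
Volume remaining = 146 − 40.35557 = 105.6444 mL
New rate:
Dose = 2.4 mg/kg/hr × 104.7 kg = 251.28 mg/hr
Rate = 251.28 mg/hr ÷ 3.424658 mg/mL = 73.37376 mL/hr
Time remaining = 105.6444 mL ÷ 73.37376 mL/hr = 1.439812 hr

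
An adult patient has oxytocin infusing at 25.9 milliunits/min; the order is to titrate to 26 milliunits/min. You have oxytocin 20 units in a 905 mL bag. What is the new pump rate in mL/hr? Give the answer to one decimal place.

70.6 mL/hr

26 milliunits/min × 60 min/hr = 1560 milliunits/hr
Concentration = 20 units ÷ 905 mL = 0.02209945 units/mL = 22.09945 milliunits/mL
Rate = 1560 milliunits/hr ÷ 22.09945 milliunits/mL = 70.59 mL/hr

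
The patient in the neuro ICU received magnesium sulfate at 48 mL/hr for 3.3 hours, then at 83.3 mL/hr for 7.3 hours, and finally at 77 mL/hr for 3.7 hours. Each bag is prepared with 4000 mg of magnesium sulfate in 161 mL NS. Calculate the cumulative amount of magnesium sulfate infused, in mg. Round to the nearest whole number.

26121 mg

Concentration = 4000 mg ÷ 161 mL = 24.84472 mg/mL
Stage 1: 48 mL/hr × 3.3 hr = 158.4 mL → 158.4 mL × 24.84472 mg/mL = 3935.404 mg
Stage 2: 83.3 mL/hr × 7.3 hr = 608.09 mL → 608.09 mL × 24.84472 mg/mL = 15107.83 mg
Stage 3: 77 mL/hr × 3.7 hr = 284.9 mL → 284.9 mL × 24.84472 mg/mL = 7078.261 mg
Total = 3935.404 + 15107.83 + 7078.261 = 26121.49 mg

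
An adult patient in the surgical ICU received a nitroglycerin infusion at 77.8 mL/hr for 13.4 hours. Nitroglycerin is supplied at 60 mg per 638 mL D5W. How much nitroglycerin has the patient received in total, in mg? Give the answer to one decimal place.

98.0 mg

Concentration = 60 mg ÷ 638 mL = 0.09404389 mg/mL = 94.04389 mcg/mL
Drug rate = 77.8 mL/hr × 94.04389 mcg/mL = 7316.614 mcg/hr
Total = 7316.614 mcg/hr × 13.4 hr = 98042.63 mcg = 98.04263 mg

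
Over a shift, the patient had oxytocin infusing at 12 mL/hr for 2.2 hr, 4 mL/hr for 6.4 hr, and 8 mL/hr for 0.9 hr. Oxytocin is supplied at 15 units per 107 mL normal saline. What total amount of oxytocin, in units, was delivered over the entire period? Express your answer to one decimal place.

Concentration = 15 units ÷ 107 mL = 0.1401869 units/mL
Stage 1: 12 mL/hr × 2.2 hr = 26.4 mL → 26.4 mL × 0.1401869 units/mL = 3.700935 units
Stage 2: 4 mL/hr × 6.4 hr = 25.6 mL → 25.6 mL × 0.1401869 units/mL = 3.588785 units
Stage 3: 8 mL/hr × 0.9 hr = 7.2 mL → 7.2 mL × 0.1401869 units/mL = 1.009346 units
Total = 3.700935 + 3.588785 + 1.009346 = 8.299065 units

8.3 units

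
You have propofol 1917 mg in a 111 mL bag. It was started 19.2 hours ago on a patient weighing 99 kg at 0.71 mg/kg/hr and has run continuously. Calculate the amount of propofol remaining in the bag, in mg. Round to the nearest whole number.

567 mg

Dose = 0.71 mg/kg/hr × 99 kg = 70.29 mg/hr
Concentration = 1917 mg ÷ 111 mL = 17.27027 mg/mL
Rate = 70.29 mg/hr ÷ 17.27027 mg/mL = 4.07 mL/hr
Volume infused = 4.07 mL/hr × 19.2 hr = 78.144 mL
Volume remaining = 111 − 78.144 = 32.856 mL
Drug remaining = 32.856 mL × 17.27027 mg/mL = 567.432 mg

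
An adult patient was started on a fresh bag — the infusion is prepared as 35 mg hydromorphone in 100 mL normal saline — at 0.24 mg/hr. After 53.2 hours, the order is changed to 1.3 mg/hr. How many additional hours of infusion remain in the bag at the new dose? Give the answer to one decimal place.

Initial rate:
Concentration = 35 mg ÷ 100 mL = 0.35 mg/mL
Rate = 0.24 mg/hr ÷ 0.35 mg/mL = 0.6857143 mL/hr
Volume infused so far = 0.6857143 mL/hr × 53.2 hr = 36.48 mL
Volume remaining = 100 − 36.48 = 63.52 mL
New rate:
Rate = 1.3 mg/hr ÷ 0.35 mg/mL = 3.714286 mL/hr
Time remaining = 63.52 mL ÷ 3.714286 mL/hr = 17.10154 hr

17.1 hours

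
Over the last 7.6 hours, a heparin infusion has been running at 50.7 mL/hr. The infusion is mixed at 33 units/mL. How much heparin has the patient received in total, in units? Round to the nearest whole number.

Drug rate = 50.7 mL/hr × 33 units/mL = 1673.1 units/hr
Total = 1673.1 units/hr × 7.6 hr = 12715.56 units

12716 units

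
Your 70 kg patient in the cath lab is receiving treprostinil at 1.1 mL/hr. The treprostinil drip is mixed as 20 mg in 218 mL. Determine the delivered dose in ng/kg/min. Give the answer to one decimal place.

Concentration = 20 mg ÷ 218 mL = 0.09174312 mg/mL = 91743.12 ng/mL
Drug rate = 1.1 mL/hr × 91743.12 ng/mL = 100917.4 ng/hr
100917.4 ng/hr ÷ 60 min/hr = 1681.957 ng/min
1681.957 ng/min ÷ 70 kg = 24.02796 ng/kg/min

24.0 ng/kg/min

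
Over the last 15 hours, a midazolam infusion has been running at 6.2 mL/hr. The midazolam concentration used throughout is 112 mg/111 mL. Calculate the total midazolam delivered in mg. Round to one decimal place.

Concentration = 112 mg ÷ 111 mL = 1.009009 mg/mL
Drug rate = 6.2 mL/hr × 1.009009 mg/mL = 6.255856 mg/hr
Total = 6.255856 mg/hr × 15 hr = 93.83784 mg

93.8 mg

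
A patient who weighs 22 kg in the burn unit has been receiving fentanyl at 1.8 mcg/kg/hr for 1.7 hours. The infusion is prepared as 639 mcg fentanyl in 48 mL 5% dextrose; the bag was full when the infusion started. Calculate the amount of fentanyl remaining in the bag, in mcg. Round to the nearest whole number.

Dose = 1.8 mcg/kg/hr × 22 kg = 39.6 mcg/hr
Concentration = 639 mcg ÷ 48 mL = 13.3125 mcg/mL
Rate = 39.6 mcg/hr ÷ 13.3125 mcg/mL = 2.974648 mL/hr
Volume infused = 2.974648 mL/hr × 1.7 hr = 5.056901 mL
Volume remaining = 48 − 5.056901 = 42.9431 mL
Drug remaining = 42.9431 mL × 13.3125 mcg/mL = 571.68 mcg

572 mcg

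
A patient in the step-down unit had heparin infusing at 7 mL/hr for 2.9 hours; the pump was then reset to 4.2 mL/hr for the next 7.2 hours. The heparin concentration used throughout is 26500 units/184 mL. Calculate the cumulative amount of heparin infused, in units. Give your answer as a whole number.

7279 units

Concentration = 26500 units ÷ 184 mL = 144.0217 units/mL
Stage 1: 7 mL/hr × 2.9 hr = 20.3 mL → 20.3 mL × 144.0217 units/mL = 2923.641 units
Stage 2: 4.2 mL/hr × 7.2 hr = 30.24 mL → 30.24 mL × 144.0217 units/mL = 4355.217 units
Total = 2923.641 + 4355.217 = 7278.859 units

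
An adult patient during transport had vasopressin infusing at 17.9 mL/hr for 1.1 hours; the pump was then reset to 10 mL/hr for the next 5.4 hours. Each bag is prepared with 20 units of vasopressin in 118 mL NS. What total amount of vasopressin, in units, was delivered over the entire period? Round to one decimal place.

12.5 units

Concentration = 20 units ÷ 118 mL = 0.1694915 units/mL
Stage 1: 17.9 mL/hr × 1.1 hr = 19.69 mL → 19.69 mL × 0.1694915 units/mL = 3.337288 units
Stage 2: 10 mL/hr × 5.4 hr = 54 mL → 54 mL × 0.1694915 units/mL = 9.152542 units
Total = 3.337288 + 9.152542 = 12.48983 units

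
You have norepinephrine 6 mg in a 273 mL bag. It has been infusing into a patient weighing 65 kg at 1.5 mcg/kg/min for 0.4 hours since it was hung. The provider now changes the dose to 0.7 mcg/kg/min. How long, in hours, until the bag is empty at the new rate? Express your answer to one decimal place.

Initial rate:
Dose = 1.5 mcg/kg/min × 65 kg = 97.5 mcg/min
97.5 mcg/min × 60 min/hr = 5850 mcg/hr
Concentration = 6 mg ÷ 273 mL = 0.02197802 mg/mL = 21.97802 mcg/mL
Rate = 5850 mcg/hr ÷ 21.97802 mcg/mL = 266.175 mL/hr
Volume infused so far = 266.175 mL/hr × 0.4 hr = 106.47 mL
Volume remaining = 273 − 106.47 = 166.53 mL
New rate:
Dose = 0.7 mcg/kg/min × 65 kg = 45.5 mcg/min
45.5 mcg/min × 60 min/hr = 2730 mcg/hr
Rate = 2730 mcg/hr ÷ 21.97802 mcg/mL = 124.215 mL/hr
Time remaining = 166.53 mL ÷ 124.215 mL/hr = 1.340659 hr

1.3 hours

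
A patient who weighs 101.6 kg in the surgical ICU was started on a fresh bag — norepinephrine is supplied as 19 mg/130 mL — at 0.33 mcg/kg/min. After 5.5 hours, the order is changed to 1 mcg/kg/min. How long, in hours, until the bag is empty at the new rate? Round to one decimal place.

1.3 hours

Initial rate:
Dose = 0.33 mcg/kg/min × 101.6 kg = 33.528 mcg/min
33.528 mcg/min × 60 min/hr = 2011.68 mcg/hr
Concentration = 19 mg ÷ 130 mL = 0.1461538 mg/mL = 146.1538 mcg/mL
Rate = 2011.68 mcg/hr ÷ 146.1538 mcg/mL = 13.76413 mL/hr
Volume infused so far = 13.76413 mL/hr × 5.5 hr = 75.70269 mL
Volume remaining = 130 − 75.70269 = 54.29731 mL
New rate:
Dose = 1 mcg/kg/min × 101.6 kg = 101.6 mcg/min
101.6 mcg/min × 60 min/hr = 6096 mcg/hr
Rate = 6096 mcg/hr ÷ 146.1538 mcg/mL = 41.70947 mL/hr
Time remaining = 54.29731 mL ÷ 41.70947 mL/hr = 1.301798 hr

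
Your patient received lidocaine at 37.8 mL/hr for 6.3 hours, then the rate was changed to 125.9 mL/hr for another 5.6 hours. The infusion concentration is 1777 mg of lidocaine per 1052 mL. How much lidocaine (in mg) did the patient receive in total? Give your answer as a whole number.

Concentration = 1777 mg ÷ 1052 mL = 1.689163 mg/mL
Stage 1: 37.8 mL/hr × 6.3 hr = 238.14 mL → 238.14 mL × 1.689163 mg/mL = 402.2574 mg
Stage 2: 125.9 mL/hr × 5.6 hr = 705.04 mL → 705.04 mL × 1.689163 mg/mL = 1190.928 mg
Total = 402.2574 + 1190.928 = 1593.185 mg

1593 mg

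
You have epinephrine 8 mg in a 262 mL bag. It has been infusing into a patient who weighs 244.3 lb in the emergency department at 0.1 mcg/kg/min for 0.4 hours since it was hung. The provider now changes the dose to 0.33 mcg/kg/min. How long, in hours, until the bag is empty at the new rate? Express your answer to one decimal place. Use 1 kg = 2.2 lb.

Initial rate:
Weight = 244.3 lb ÷ 2.2 lb/kg = 111.0455 kg
Dose = 0.1 mcg/kg/min × 111.0455 kg = 11.10455 mcg/min
11.10455 mcg/min × 60 min/hr = 666.2727 mcg/hr
Concentration = 8 mg ÷ 262 mL = 0.03053435 mg/mL = 30.53435 mcg/mL
Rate = 666.2727 mcg/hr ÷ 30.53435 mcg/mL = 21.82043 mL/hr
Volume infused so far = 21.82043 mL/hr × 0.4 hr = 8.728173 mL
Volume remaining = 262 − 8.728173 = 253.2718 mL
New rate:
Dose = 0.33 mcg/kg/min × 111.0455 kg = 36.645 mcg/min
36.645 mcg/min × 60 min/hr = 2198.7 mcg/hr
Rate = 2198.7 mcg/hr ÷ 30.53435 mcg/mL = 72.00743 mL/hr
Time remaining = 253.2718 mL ÷ 72.00743 mL/hr = 3.517302 hr

3.5 hours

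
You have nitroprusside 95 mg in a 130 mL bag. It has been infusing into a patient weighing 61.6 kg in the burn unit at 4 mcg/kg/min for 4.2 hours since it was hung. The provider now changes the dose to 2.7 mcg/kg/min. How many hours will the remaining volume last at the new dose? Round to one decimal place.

Initial rate:
Dose = 4 mcg/kg/min × 61.6 kg = 246.4 mcg/min
246.4 mcg/min × 60 min/hr = 14784 mcg/hr
Concentration = 95 mg ÷ 130 mL = 0.7307692 mg/mL = 730.7692 mcg/mL
Rate = 14784 mcg/hr ÷ 730.7692 mcg/mL = 20.23074 mL/hr
Volume infused so far = 20.23074 mL/hr × 4.2 hr = 84.96909 mL
Volume remaining = 130 − 84.96909 = 45.03091 mL
New rate:
Dose = 2.7 mcg/kg/min × 61.6 kg = 166.32 mcg/min
166.32 mcg/min × 60 min/hr = 9979.2 mcg/hr
Rate = 9979.2 mcg/hr ÷ 730.7692 mcg/mL = 13.65575 mL/hr
Time remaining = 45.03091 mL ÷ 13.65575 mL/hr = 3.297579 hr

3.3 hours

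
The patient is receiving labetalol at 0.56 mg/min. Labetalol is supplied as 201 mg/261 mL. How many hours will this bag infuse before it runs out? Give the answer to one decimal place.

6.0 hours

0.56 mg/min × 60 min/hr = 33.6 mg/hr
Concentration = 201 mg ÷ 261 mL = 0.7701149 mg/mL
Rate = 33.6 mg/hr ÷ 0.7701149 mg/mL = 43.62985 mL/hr
Duration = 261 mL ÷ 43.62985 mL/hr = 5.982143 hr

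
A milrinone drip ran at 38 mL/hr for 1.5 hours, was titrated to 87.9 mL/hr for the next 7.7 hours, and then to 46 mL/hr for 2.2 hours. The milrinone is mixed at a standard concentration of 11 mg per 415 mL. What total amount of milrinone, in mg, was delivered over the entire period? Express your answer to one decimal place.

Concentration = 11 mg ÷ 415 mL = 0.02650602 mg/mL
Stage 1: 38 mL/hr × 1.5 hr = 57 mL → 57 mL × 0.02650602 mg/mL = 1.510843 mg
Stage 2: 87.9 mL/hr × 7.7 hr = 676.83 mL → 676.83 mL × 0.02650602 mg/mL = 17.94007 mg
Stage 3: 46 mL/hr × 2.2 hr = 101.2 mL → 101.2 mL × 0.02650602 mg/mL = 2.68241 mg
Total = 1.510843 + 17.94007 + 2.68241 = 22.13333 mg

22.1 mg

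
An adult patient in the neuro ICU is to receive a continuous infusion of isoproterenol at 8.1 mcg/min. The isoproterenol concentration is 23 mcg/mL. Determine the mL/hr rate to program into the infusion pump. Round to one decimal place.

8.1 mcg/min × 60 min/hr = 486 mcg/hr
Rate = 486 mcg/hr ÷ 23 mcg/mL = 21.13043 mL/hr

21.1 mL/hr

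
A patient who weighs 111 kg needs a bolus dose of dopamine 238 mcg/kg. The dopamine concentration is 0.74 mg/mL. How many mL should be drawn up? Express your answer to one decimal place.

35.7 mL

Dose = 238 mcg/kg × 111 kg = 26418 mcg
Concentration = 0.74 mg/mL = 740 mcg/mL
Volume = 26418 mcg ÷ 740 mcg/mL = 35.7 mL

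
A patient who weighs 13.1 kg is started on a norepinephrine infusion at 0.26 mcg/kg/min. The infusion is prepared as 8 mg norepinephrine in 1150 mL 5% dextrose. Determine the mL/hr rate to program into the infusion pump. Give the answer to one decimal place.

29.4 mL/hr

Dose = 0.26 mcg/kg/min × 13.1 kg = 3.406 mcg/min
3.406 mcg/min × 60 min/hr = 204.36 mcg/hr
Concentration = 8 mg ÷ 1150 mL = 0.006956522 mg/mL = 6.956522 mcg/mL
Rate = 204.36 mcg/hr ÷ 6.956522 mcg/mL = 29.37675 mL/hr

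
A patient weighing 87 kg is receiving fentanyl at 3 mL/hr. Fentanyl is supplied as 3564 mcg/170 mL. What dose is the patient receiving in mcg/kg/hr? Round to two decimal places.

Concentration = 3564 mcg ÷ 170 mL = 20.96471 mcg/mL
Drug rate = 3 mL/hr × 20.96471 mcg/mL = 62.89412 mcg/hr
62.89412 mcg/hr ÷ 87 kg = 0.7229209 mcg/kg/hr

0.72 mcg/kg/hr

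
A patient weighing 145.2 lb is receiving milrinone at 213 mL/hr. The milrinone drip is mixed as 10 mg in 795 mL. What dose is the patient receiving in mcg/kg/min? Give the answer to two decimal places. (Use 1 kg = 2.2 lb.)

0.68 mcg/kg/min

Weight = 145.2 lb ÷ 2.2 lb/kg = 66 kg
Concentration = 10 mg ÷ 795 mL = 0.01257862 mg/mL = 12.57862 mcg/mL
Drug rate = 213 mL/hr × 12.57862 mcg/mL = 2679.245 mcg/hr
2679.245 mcg/hr ÷ 60 min/hr = 44.65409 mcg/min
44.65409 mcg/min ÷ 66 kg = 0.6765771 mcg/kg/min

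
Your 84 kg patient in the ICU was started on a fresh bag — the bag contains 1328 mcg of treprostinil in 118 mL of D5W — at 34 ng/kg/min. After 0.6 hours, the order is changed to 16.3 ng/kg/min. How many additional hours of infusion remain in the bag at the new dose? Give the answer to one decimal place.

Initial rate:
Dose = 34 ng/kg/min × 84 kg = 2856 ng/min
2856 ng/min × 60 min/hr = 171360 ng/hr
Concentration = 1328 mcg ÷ 118 mL = 11.25424 mcg/mL = 11254.24 ng/mL
Rate = 171360 ng/hr ÷ 11254.24 ng/mL = 15.22627 mL/hr
Volume infused so far = 15.22627 mL/hr × 0.6 hr = 9.135759 mL
Volume remaining = 118 − 9.135759 = 108.8642 mL
New rate:
Dose = 16.3 ng/kg/min × 84 kg = 1369.2 ng/min
1369.2 ng/min × 60 min/hr = 82152 ng/hr
Rate = 82152 ng/hr ÷ 11254.24 ng/mL = 7.299651 mL/hr
Time remaining = 108.8642 mL ÷ 7.299651 mL/hr = 14.91362 hr

14.9 hours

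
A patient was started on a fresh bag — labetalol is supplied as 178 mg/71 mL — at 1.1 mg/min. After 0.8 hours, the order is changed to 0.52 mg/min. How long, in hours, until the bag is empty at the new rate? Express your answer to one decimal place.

4.0 hours

Initial rate:
1.1 mg/min × 60 min/hr = 66 mg/hr
Concentration = 178 mg ÷ 71 mL = 2.507042 mg/mL
Rate = 66 mg/hr ÷ 2.507042 mg/mL = 26.32584 mL/hr
Volume infused so far = 26.32584 mL/hr × 0.8 hr = 21.06067 mL
Volume remaining = 71 − 21.06067 = 49.93933 mL
New rate:
0.52 mg/min × 60 min/hr = 31.2 mg/hr
Rate = 31.2 mg/hr ÷ 2.507042 mg/mL = 12.44494 mL/hr
Time remaining = 49.93933 mL ÷ 12.44494 mL/hr = 4.012821 hr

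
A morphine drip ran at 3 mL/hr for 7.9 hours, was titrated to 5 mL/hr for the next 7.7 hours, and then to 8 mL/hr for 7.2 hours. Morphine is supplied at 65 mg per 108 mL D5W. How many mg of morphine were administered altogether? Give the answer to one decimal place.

Concentration = 65 mg ÷ 108 mL = 0.6018519 mg/mL
Stage 1: 3 mL/hr × 7.9 hr = 23.7 mL → 23.7 mL × 0.6018519 mg/mL = 14.26389 mg
Stage 2: 5 mL/hr × 7.7 hr = 38.5 mL → 38.5 mL × 0.6018519 mg/mL = 23.1713 mg
Stage 3: 8 mL/hr × 7.2 hr = 57.6 mL → 57.6 mL × 0.6018519 mg/mL = 34.66667 mg
Total = 14.26389 + 23.1713 + 34.66667 = 72.10185 mg

72.1 mg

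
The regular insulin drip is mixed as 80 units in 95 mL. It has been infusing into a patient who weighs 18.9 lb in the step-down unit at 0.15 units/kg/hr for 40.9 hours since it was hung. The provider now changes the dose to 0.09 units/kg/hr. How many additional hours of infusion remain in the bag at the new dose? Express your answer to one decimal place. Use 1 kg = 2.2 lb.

Initial rate:
Weight = 18.9 lb ÷ 2.2 lb/kg = 8.590909 kg
Dose = 0.15 units/kg/hr × 8.590909 kg = 1.288636 units/hr
Concentration = 80 units ÷ 95 mL = 0.8421053 units/mL
Rate = 1.288636 units/hr ÷ 0.8421053 units/mL = 1.530256 mL/hr
Volume infused so far = 1.530256 mL/hr × 40.9 hr = 62.58746 mL
Volume remaining = 95 − 62.58746 = 32.41254 mL
New rate:
Dose = 0.09 units/kg/hr × 8.590909 kg = 0.7731818 units/hr
Rate = 0.7731818 units/hr ÷ 0.8421053 units/mL = 0.9181534 mL/hr
Time remaining = 32.41254 mL ÷ 0.9181534 mL/hr = 35.30188 hr

35.3 hours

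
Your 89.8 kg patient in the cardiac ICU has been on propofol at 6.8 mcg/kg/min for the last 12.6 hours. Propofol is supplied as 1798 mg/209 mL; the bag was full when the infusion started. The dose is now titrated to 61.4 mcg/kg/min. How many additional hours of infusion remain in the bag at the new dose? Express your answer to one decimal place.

4.0 hours

Initial rate:
Dose = 6.8 mcg/kg/min × 89.8 kg = 610.64 mcg/min
610.64 mcg/min × 60 min/hr = 36638.4 mcg/hr
Concentration = 1798 mg ÷ 209 mL = 8.602871 mg/mL = 8602.871 mcg/mL
Rate = 36638.4 mcg/hr ÷ 8602.871 mcg/mL = 4.258857 mL/hr
Volume infused so far = 4.258857 mL/hr × 12.6 hr = 53.6616 mL
Volume remaining = 209 − 53.6616 = 155.3384 mL
New rate:
Dose = 61.4 mcg/kg/min × 89.8 kg = 5513.72 mcg/min
5513.72 mcg/min × 60 min/hr = 330823.2 mcg/hr
Rate = 330823.2 mcg/hr ÷ 8602.871 mcg/mL = 38.45498 mL/hr
Time remaining = 155.3384 mL ÷ 38.45498 mL/hr = 4.039487 hr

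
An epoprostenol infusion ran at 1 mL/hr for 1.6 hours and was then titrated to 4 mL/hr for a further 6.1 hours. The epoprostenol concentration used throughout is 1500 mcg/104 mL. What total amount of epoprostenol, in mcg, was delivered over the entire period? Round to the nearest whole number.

Concentration = 1500 mcg ÷ 104 mL = 14.42308 mcg/mL
Stage 1: 1 mL/hr × 1.6 hr = 1.6 mL → 1.6 mL × 14.42308 mcg/mL = 23.07692 mcg
Stage 2: 4 mL/hr × 6.1 hr = 24.4 mL → 24.4 mL × 14.42308 mcg/mL = 351.9231 mcg
Total = 23.07692 + 351.9231 = 375 mcg

375 mcg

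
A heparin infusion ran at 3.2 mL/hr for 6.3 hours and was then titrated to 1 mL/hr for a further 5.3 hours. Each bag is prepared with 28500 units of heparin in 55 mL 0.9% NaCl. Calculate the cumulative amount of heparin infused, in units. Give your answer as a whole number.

Concentration = 28500 units ÷ 55 mL = 518.1818 units/mL
Stage 1: 3.2 mL/hr × 6.3 hr = 20.16 mL → 20.16 mL × 518.1818 units/mL = 10446.55 units
Stage 2: 1 mL/hr × 5.3 hr = 5.3 mL → 5.3 mL × 518.1818 units/mL = 2746.364 units
Total = 10446.55 + 2746.364 = 13192.91 units

13193 units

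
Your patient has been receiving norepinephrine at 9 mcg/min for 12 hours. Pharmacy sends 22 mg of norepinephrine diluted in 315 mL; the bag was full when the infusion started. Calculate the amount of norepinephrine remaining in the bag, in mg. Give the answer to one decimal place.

15.5 mg

9 mcg/min × 60 min/hr = 540 mcg/hr
Concentration = 22 mg ÷ 315 mL = 0.06984127 mg/mL = 69.84127 mcg/mL
Rate = 540 mcg/hr ÷ 69.84127 mcg/mL = 7.731818 mL/hr
Volume infused = 7.731818 mL/hr × 12 hr = 92.78182 mL
Volume remaining = 315 − 92.78182 = 222.2182 mL
Drug remaining = 222.2182 mL × 69.84127 mcg/mL = 15520 mcg = 15.52 mg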